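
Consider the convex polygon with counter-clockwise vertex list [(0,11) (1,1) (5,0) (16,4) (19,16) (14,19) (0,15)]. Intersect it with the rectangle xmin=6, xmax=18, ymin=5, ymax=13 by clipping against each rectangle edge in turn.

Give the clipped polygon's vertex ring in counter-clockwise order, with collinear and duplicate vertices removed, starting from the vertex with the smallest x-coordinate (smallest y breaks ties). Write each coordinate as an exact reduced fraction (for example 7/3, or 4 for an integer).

1. After x ≥ 6: [(6,4/11) (16,4) (19,16) (14,19) (6,117/7)]
2. After x ≤ 18: [(6,4/11) (16,4) (18,12) (18,83/5) (14,19) (6,117/7)]
3. After y ≥ 5: [(6,5) (65/4,5) (18,12) (18,83/5) (14,19) (6,117/7)]
4. After y ≤ 13: [(6,13) (6,5) (65/4,5) (18,12) (18,13)]
5. Canonical ring: [(6,5) (65/4,5) (18,12) (18,13) (6,13)]

Clipped polygon: [(6,5) (65/4,5) (18,12) (18,13) (6,13)]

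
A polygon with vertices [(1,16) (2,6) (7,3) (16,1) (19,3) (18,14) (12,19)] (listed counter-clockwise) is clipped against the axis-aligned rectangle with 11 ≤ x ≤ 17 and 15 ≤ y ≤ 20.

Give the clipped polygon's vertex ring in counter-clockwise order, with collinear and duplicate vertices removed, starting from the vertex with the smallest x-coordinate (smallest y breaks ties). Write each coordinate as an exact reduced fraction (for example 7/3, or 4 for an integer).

Clipped polygon: [(11,15) (84/5,15) (12,19) (11,206/11)]

1. After x ≥ 11: [(11,206/11) (11,19/9) (16,1) (19,3) (18,14) (12,19)]
2. After x ≤ 17: [(11,206/11) (11,19/9) (16,1) (17,5/3) (17,89/6) (12,19)]
3. After y ≥ 15: [(11,206/11) (11,15) (84/5,15) (12,19)]
4. After y ≤ 20: [(11,206/11) (11,15) (84/5,15) (12,19)]
5. Canonical ring: [(11,15) (84/5,15) (12,19) (11,206/11)]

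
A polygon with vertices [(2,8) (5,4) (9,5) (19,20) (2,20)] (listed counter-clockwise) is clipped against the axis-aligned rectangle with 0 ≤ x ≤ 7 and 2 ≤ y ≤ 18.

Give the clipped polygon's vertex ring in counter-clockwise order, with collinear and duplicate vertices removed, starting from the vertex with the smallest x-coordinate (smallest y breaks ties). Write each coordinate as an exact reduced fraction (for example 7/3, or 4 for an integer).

Clipped polygon: [(2,8) (5,4) (7,9/2) (7,18) (2,18)]

1. After x ≥ 0: [(2,8) (5,4) (9,5) (19,20) (2,20)]
2. After x ≤ 7: [(2,8) (5,4) (7,9/2) (7,20) (2,20)]
3. After y ≥ 2: [(2,8) (5,4) (7,9/2) (7,20) (2,20)]
4. After y ≤ 18: [(2,18) (2,8) (5,4) (7,9/2) (7,18)]
5. Canonical ring: [(2,8) (5,4) (7,9/2) (7,18) (2,18)]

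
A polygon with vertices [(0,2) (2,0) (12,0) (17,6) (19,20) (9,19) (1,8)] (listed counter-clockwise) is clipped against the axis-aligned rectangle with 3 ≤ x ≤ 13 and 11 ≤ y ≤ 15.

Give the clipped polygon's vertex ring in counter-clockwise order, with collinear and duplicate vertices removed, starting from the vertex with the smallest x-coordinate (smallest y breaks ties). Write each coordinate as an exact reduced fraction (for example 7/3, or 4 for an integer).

Clipped polygon: [(35/11,11) (13,11) (13,15) (67/11,15)]

1. After x ≥ 3: [(3,0) (12,0) (17,6) (19,20) (9,19) (3,43/4)]
2. After x ≤ 13: [(3,0) (12,0) (13,6/5) (13,97/5) (9,19) (3,43/4)]
3. After y ≥ 11: [(13,11) (13,97/5) (9,19) (35/11,11)]
4. After y ≤ 15: [(13,11) (13,15) (67/11,15) (35/11,11)]
5. Canonical ring: [(35/11,11) (13,11) (13,15) (67/11,15)]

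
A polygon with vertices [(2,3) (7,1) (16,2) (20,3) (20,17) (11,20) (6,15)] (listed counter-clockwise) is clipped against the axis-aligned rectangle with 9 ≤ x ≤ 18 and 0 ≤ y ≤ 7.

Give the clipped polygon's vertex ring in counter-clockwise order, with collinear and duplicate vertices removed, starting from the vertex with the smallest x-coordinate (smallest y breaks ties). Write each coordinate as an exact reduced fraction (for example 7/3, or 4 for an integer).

1. After x ≥ 9: [(9,11/9) (16,2) (20,3) (20,17) (11,20) (9,18)]
2. After x ≤ 18: [(9,11/9) (16,2) (18,5/2) (18,53/3) (11,20) (9,18)]
3. After y ≥ 0: [(9,11/9) (16,2) (18,5/2) (18,53/3) (11,20) (9,18)]
4. After y ≤ 7: [(9,7) (9,11/9) (16,2) (18,5/2) (18,7)]
5. Canonical ring: [(9,11/9) (16,2) (18,5/2) (18,7) (9,7)]

Clipped polygon: [(9,11/9) (16,2) (18,5/2) (18,7) (9,7)]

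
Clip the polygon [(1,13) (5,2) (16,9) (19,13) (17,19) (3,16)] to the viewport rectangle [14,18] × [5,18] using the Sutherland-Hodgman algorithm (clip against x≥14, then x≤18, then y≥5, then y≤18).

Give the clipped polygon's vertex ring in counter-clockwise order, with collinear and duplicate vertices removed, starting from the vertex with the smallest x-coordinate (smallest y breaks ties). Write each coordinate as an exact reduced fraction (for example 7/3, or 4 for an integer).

Clipped polygon: [(14,85/11) (16,9) (18,35/3) (18,16) (52/3,18) (14,18)]

1. After x ≥ 14: [(14,85/11) (16,9) (19,13) (17,19) (14,257/14)]
2. After x ≤ 18: [(14,85/11) (16,9) (18,35/3) (18,16) (17,19) (14,257/14)]
3. After y ≥ 5: [(14,85/11) (16,9) (18,35/3) (18,16) (17,19) (14,257/14)]
4. After y ≤ 18: [(14,18) (14,85/11) (16,9) (18,35/3) (18,16) (52/3,18)]
5. Canonical ring: [(14,85/11) (16,9) (18,35/3) (18,16) (52/3,18) (14,18)]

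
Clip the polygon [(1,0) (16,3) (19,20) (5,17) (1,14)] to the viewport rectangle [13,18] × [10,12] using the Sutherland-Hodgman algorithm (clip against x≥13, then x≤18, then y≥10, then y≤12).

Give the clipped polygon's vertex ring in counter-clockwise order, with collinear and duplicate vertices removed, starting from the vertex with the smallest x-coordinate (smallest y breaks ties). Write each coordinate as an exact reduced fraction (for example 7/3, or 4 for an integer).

Clipped polygon: [(13,10) (293/17,10) (299/17,12) (13,12)]

1. After x ≥ 13: [(13,12/5) (16,3) (19,20) (13,131/7)]
2. After x ≤ 18: [(13,12/5) (16,3) (18,43/3) (18,277/14) (13,131/7)]
3. After y ≥ 10: [(13,10) (293/17,10) (18,43/3) (18,277/14) (13,131/7)]
4. After y ≤ 12: [(13,12) (13,10) (293/17,10) (299/17,12)]
5. Canonical ring: [(13,10) (293/17,10) (299/17,12) (13,12)]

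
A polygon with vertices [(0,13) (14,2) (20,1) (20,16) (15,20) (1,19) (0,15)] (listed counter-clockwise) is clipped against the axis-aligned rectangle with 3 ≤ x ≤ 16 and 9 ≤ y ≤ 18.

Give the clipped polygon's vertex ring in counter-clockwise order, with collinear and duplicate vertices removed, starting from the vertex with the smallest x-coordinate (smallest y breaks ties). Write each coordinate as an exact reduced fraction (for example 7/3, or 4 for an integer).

1. After x ≥ 3: [(3,149/14) (14,2) (20,1) (20,16) (15,20) (3,134/7)]
2. After x ≤ 16: [(3,149/14) (14,2) (16,5/3) (16,96/5) (15,20) (3,134/7)]
3. After y ≥ 9: [(3,149/14) (56/11,9) (16,9) (16,96/5) (15,20) (3,134/7)]
4. After y ≤ 18: [(3,18) (3,149/14) (56/11,9) (16,9) (16,18)]
5. Canonical ring: [(3,149/14) (56/11,9) (16,9) (16,18) (3,18)]

Clipped polygon: [(3,149/14) (56/11,9) (16,9) (16,18) (3,18)]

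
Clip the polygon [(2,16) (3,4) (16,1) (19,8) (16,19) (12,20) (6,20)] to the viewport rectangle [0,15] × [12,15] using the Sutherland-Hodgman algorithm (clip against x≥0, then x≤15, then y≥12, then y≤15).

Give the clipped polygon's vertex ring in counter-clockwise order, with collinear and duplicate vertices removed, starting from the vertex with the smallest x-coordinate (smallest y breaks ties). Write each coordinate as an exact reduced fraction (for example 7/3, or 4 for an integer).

Clipped polygon: [(25/12,15) (7/3,12) (15,12) (15,15)]

1. After x ≥ 0: [(2,16) (3,4) (16,1) (19,8) (16,19) (12,20) (6,20)]
2. After x ≤ 15: [(2,16) (3,4) (15,16/13) (15,77/4) (12,20) (6,20)]
3. After y ≥ 12: [(2,16) (7/3,12) (15,12) (15,77/4) (12,20) (6,20)]
4. After y ≤ 15: [(25/12,15) (7/3,12) (15,12) (15,15)]
5. Canonical ring: [(25/12,15) (7/3,12) (15,12) (15,15)]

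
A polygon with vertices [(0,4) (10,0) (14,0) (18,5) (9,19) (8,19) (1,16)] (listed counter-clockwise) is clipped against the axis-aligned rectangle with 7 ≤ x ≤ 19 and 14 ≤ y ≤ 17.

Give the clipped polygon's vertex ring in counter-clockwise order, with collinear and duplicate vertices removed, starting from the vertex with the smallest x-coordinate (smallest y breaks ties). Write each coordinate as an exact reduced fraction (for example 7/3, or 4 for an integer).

1. After x ≥ 7: [(7,6/5) (10,0) (14,0) (18,5) (9,19) (8,19) (7,130/7)]
2. After x ≤ 19: [(7,6/5) (10,0) (14,0) (18,5) (9,19) (8,19) (7,130/7)]
3. After y ≥ 14: [(7,14) (171/14,14) (9,19) (8,19) (7,130/7)]
4. After y ≤ 17: [(7,17) (7,14) (171/14,14) (72/7,17)]
5. Canonical ring: [(7,14) (171/14,14) (72/7,17) (7,17)]

Clipped polygon: [(7,14) (171/14,14) (72/7,17) (7,17)]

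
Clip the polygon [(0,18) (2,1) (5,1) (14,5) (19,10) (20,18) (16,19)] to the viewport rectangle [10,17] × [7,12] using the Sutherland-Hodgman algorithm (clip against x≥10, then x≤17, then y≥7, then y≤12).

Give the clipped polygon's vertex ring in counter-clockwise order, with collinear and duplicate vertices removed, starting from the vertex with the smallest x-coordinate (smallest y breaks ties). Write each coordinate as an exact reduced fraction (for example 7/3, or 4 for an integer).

1. After x ≥ 10: [(10,149/8) (10,29/9) (14,5) (19,10) (20,18) (16,19)]
2. After x ≤ 17: [(10,149/8) (10,29/9) (14,5) (17,8) (17,75/4) (16,19)]
3. After y ≥ 7: [(10,149/8) (10,7) (16,7) (17,8) (17,75/4) (16,19)]
4. After y ≤ 12: [(10,12) (10,7) (16,7) (17,8) (17,12)]
5. Canonical ring: [(10,7) (16,7) (17,8) (17,12) (10,12)]

Clipped polygon: [(10,7) (16,7) (17,8) (17,12) (10,12)]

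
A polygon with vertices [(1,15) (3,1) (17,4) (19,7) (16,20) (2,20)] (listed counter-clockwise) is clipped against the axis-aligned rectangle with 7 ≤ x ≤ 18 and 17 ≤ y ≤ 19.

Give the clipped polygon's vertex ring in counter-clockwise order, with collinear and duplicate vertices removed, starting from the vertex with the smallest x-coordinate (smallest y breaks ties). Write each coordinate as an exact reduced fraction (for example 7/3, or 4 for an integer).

1. After x ≥ 7: [(7,13/7) (17,4) (19,7) (16,20) (7,20)]
2. After x ≤ 18: [(7,13/7) (17,4) (18,11/2) (18,34/3) (16,20) (7,20)]
3. After y ≥ 17: [(7,17) (217/13,17) (16,20) (7,20)]
4. After y ≤ 19: [(7,19) (7,17) (217/13,17) (211/13,19)]
5. Canonical ring: [(7,17) (217/13,17) (211/13,19) (7,19)]

Clipped polygon: [(7,17) (217/13,17) (211/13,19) (7,19)]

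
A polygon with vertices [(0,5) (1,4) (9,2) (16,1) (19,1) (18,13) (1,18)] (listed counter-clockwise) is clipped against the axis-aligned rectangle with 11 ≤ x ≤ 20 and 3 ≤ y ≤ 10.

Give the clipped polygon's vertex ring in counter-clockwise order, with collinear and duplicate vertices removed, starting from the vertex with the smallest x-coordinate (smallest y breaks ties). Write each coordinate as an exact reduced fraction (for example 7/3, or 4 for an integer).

Clipped polygon: [(11,3) (113/6,3) (73/4,10) (11,10)]

1. After x ≥ 11: [(11,12/7) (16,1) (19,1) (18,13) (11,256/17)]
2. After x ≤ 20: [(11,12/7) (16,1) (19,1) (18,13) (11,256/17)]
3. After y ≥ 3: [(11,3) (113/6,3) (18,13) (11,256/17)]
4. After y ≤ 10: [(11,10) (11,3) (113/6,3) (73/4,10)]
5. Canonical ring: [(11,3) (113/6,3) (73/4,10) (11,10)]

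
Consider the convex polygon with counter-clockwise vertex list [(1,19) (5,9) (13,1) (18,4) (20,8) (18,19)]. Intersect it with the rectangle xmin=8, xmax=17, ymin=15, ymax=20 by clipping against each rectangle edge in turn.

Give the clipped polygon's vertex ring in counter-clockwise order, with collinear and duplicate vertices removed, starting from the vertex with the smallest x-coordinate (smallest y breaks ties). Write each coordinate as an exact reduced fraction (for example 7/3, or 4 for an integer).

1. After x ≥ 8: [(8,19) (8,6) (13,1) (18,4) (20,8) (18,19)]
2. After x ≤ 17: [(17,19) (8,19) (8,6) (13,1) (17,17/5)]
3. After y ≥ 15: [(17,15) (17,19) (8,19) (8,15)]
4. After y ≤ 20: [(17,15) (17,19) (8,19) (8,15)]
5. Canonical ring: [(8,15) (17,15) (17,19) (8,19)]

Clipped polygon: [(8,15) (17,15) (17,19) (8,19)]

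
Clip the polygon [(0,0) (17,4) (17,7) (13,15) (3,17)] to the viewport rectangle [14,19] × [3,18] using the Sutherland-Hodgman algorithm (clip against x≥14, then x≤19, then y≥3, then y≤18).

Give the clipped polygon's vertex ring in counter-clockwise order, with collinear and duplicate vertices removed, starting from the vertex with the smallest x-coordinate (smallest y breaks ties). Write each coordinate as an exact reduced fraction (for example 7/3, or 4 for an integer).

Clipped polygon: [(14,56/17) (17,4) (17,7) (14,13)]

1. After x ≥ 14: [(14,56/17) (17,4) (17,7) (14,13)]
2. After x ≤ 19: [(14,56/17) (17,4) (17,7) (14,13)]
3. After y ≥ 3: [(14,56/17) (17,4) (17,7) (14,13)]
4. After y ≤ 18: [(14,56/17) (17,4) (17,7) (14,13)]
5. Canonical ring: [(14,56/17) (17,4) (17,7) (14,13)]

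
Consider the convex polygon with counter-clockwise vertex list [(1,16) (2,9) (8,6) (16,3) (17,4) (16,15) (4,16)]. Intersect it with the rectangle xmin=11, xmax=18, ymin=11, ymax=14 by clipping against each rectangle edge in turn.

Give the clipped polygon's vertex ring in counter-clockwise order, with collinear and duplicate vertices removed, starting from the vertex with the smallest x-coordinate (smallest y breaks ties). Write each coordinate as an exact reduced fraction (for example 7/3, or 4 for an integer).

1. After x ≥ 11: [(11,39/8) (16,3) (17,4) (16,15) (11,185/12)]
2. After x ≤ 18: [(11,39/8) (16,3) (17,4) (16,15) (11,185/12)]
3. After y ≥ 11: [(11,11) (180/11,11) (16,15) (11,185/12)]
4. After y ≤ 14: [(11,14) (11,11) (180/11,11) (177/11,14)]
5. Canonical ring: [(11,11) (180/11,11) (177/11,14) (11,14)]

Clipped polygon: [(11,11) (180/11,11) (177/11,14) (11,14)]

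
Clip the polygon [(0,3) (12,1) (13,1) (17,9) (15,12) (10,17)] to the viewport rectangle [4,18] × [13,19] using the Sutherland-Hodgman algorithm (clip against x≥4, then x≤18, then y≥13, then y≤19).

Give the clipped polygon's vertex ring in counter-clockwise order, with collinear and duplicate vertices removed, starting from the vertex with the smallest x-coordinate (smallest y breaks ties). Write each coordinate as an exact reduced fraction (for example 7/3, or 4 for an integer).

1. After x ≥ 4: [(4,43/5) (4,7/3) (12,1) (13,1) (17,9) (15,12) (10,17)]
2. After x ≤ 18: [(4,43/5) (4,7/3) (12,1) (13,1) (17,9) (15,12) (10,17)]
3. After y ≥ 13: [(50/7,13) (14,13) (10,17)]
4. After y ≤ 19: [(50/7,13) (14,13) (10,17)]
5. Canonical ring: [(50/7,13) (14,13) (10,17)]

Clipped polygon: [(50/7,13) (14,13) (10,17)]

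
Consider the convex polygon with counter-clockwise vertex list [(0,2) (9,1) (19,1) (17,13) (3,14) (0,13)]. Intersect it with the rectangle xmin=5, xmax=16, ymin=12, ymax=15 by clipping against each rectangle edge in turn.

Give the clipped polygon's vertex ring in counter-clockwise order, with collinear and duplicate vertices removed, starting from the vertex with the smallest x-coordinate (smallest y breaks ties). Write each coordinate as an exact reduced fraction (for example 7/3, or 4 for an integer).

Clipped polygon: [(5,12) (16,12) (16,183/14) (5,97/7)]

1. After x ≥ 5: [(5,13/9) (9,1) (19,1) (17,13) (5,97/7)]
2. After x ≤ 16: [(5,13/9) (9,1) (16,1) (16,183/14) (5,97/7)]
3. After y ≥ 12: [(5,12) (16,12) (16,183/14) (5,97/7)]
4. After y ≤ 15: [(5,12) (16,12) (16,183/14) (5,97/7)]
5. Canonical ring: [(5,12) (16,12) (16,183/14) (5,97/7)]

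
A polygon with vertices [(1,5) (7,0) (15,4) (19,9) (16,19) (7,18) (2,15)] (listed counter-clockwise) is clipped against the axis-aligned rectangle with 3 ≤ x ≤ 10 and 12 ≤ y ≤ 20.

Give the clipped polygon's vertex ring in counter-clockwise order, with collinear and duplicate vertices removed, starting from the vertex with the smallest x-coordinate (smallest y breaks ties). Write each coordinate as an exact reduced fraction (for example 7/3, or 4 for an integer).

1. After x ≥ 3: [(3,10/3) (7,0) (15,4) (19,9) (16,19) (7,18) (3,78/5)]
2. After x ≤ 10: [(3,10/3) (7,0) (10,3/2) (10,55/3) (7,18) (3,78/5)]
3. After y ≥ 12: [(3,12) (10,12) (10,55/3) (7,18) (3,78/5)]
4. After y ≤ 20: [(3,12) (10,12) (10,55/3) (7,18) (3,78/5)]
5. Canonical ring: [(3,12) (10,12) (10,55/3) (7,18) (3,78/5)]

Clipped polygon: [(3,12) (10,12) (10,55/3) (7,18) (3,78/5)]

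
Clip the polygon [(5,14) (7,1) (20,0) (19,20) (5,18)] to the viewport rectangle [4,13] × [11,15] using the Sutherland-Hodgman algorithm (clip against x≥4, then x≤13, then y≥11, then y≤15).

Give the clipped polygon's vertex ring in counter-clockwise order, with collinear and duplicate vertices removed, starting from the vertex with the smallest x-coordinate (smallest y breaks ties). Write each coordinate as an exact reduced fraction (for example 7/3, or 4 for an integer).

Clipped polygon: [(5,14) (71/13,11) (13,11) (13,15) (5,15)]

1. After x ≥ 4: [(5,14) (7,1) (20,0) (19,20) (5,18)]
2. After x ≤ 13: [(5,14) (7,1) (13,7/13) (13,134/7) (5,18)]
3. After y ≥ 11: [(5,14) (71/13,11) (13,11) (13,134/7) (5,18)]
4. After y ≤ 15: [(5,15) (5,14) (71/13,11) (13,11) (13,15)]
5. Canonical ring: [(5,14) (71/13,11) (13,11) (13,15) (5,15)]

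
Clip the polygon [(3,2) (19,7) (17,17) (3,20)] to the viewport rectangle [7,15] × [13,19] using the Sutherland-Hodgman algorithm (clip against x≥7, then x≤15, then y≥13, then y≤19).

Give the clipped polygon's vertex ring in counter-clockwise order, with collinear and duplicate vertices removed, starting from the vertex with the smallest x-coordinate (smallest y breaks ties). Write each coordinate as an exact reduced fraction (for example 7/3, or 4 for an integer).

1. After x ≥ 7: [(7,13/4) (19,7) (17,17) (7,134/7)]
2. After x ≤ 15: [(7,13/4) (15,23/4) (15,122/7) (7,134/7)]
3. After y ≥ 13: [(7,13) (15,13) (15,122/7) (7,134/7)]
4. After y ≤ 19: [(7,19) (7,13) (15,13) (15,122/7) (23/3,19)]
5. Canonical ring: [(7,13) (15,13) (15,122/7) (23/3,19) (7,19)]

Clipped polygon: [(7,13) (15,13) (15,122/7) (23/3,19) (7,19)]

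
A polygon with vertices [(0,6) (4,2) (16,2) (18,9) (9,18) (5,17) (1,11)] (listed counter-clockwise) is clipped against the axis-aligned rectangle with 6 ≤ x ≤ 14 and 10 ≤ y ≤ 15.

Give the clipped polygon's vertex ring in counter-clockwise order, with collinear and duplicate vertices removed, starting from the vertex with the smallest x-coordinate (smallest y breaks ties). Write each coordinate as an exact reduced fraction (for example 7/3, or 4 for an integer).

Clipped polygon: [(6,10) (14,10) (14,13) (12,15) (6,15)]

1. After x ≥ 6: [(6,2) (16,2) (18,9) (9,18) (6,69/4)]
2. After x ≤ 14: [(6,2) (14,2) (14,13) (9,18) (6,69/4)]
3. After y ≥ 10: [(6,10) (14,10) (14,13) (9,18) (6,69/4)]
4. After y ≤ 15: [(6,15) (6,10) (14,10) (14,13) (12,15)]
5. Canonical ring: [(6,10) (14,10) (14,13) (12,15) (6,15)]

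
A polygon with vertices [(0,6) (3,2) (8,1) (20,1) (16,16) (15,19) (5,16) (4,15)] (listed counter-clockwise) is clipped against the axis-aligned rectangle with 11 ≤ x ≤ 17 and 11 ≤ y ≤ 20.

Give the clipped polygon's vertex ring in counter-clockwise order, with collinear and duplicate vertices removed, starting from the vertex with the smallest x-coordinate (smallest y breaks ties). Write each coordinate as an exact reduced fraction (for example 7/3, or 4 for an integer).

1. After x ≥ 11: [(11,1) (20,1) (16,16) (15,19) (11,89/5)]
2. After x ≤ 17: [(11,1) (17,1) (17,49/4) (16,16) (15,19) (11,89/5)]
3. After y ≥ 11: [(11,11) (17,11) (17,49/4) (16,16) (15,19) (11,89/5)]
4. After y ≤ 20: [(11,11) (17,11) (17,49/4) (16,16) (15,19) (11,89/5)]
5. Canonical ring: [(11,11) (17,11) (17,49/4) (16,16) (15,19) (11,89/5)]

Clipped polygon: [(11,11) (17,11) (17,49/4) (16,16) (15,19) (11,89/5)]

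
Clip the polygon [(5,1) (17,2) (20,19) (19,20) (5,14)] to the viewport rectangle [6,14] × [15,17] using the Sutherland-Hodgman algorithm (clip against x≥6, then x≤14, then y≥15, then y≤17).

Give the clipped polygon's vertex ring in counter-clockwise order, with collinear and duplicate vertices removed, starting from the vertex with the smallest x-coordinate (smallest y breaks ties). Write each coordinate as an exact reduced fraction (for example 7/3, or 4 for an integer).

Clipped polygon: [(22/3,15) (14,15) (14,17) (12,17)]

1. After x ≥ 6: [(6,13/12) (17,2) (20,19) (19,20) (6,101/7)]
2. After x ≤ 14: [(6,13/12) (14,7/4) (14,125/7) (6,101/7)]
3. After y ≥ 15: [(14,15) (14,125/7) (22/3,15)]
4. After y ≤ 17: [(14,15) (14,17) (12,17) (22/3,15)]
5. Canonical ring: [(22/3,15) (14,15) (14,17) (12,17)]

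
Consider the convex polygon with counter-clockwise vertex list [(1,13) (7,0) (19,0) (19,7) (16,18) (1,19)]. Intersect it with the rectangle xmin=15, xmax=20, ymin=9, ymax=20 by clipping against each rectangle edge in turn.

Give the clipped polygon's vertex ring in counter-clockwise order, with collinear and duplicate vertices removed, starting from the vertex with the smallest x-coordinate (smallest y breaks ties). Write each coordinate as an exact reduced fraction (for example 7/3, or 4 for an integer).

1. After x ≥ 15: [(15,0) (19,0) (19,7) (16,18) (15,271/15)]
2. After x ≤ 20: [(15,0) (19,0) (19,7) (16,18) (15,271/15)]
3. After y ≥ 9: [(15,9) (203/11,9) (16,18) (15,271/15)]
4. After y ≤ 20: [(15,9) (203/11,9) (16,18) (15,271/15)]
5. Canonical ring: [(15,9) (203/11,9) (16,18) (15,271/15)]

Clipped polygon: [(15,9) (203/11,9) (16,18) (15,271/15)]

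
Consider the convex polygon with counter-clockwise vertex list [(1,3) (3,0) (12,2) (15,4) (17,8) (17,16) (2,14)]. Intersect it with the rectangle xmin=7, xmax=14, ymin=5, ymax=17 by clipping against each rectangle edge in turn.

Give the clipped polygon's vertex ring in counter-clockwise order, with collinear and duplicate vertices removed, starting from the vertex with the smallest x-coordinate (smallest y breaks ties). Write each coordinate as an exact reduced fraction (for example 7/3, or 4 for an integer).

Clipped polygon: [(7,5) (14,5) (14,78/5) (7,44/3)]

1. After x ≥ 7: [(7,8/9) (12,2) (15,4) (17,8) (17,16) (7,44/3)]
2. After x ≤ 14: [(7,8/9) (12,2) (14,10/3) (14,78/5) (7,44/3)]
3. After y ≥ 5: [(7,5) (14,5) (14,78/5) (7,44/3)]
4. After y ≤ 17: [(7,5) (14,5) (14,78/5) (7,44/3)]
5. Canonical ring: [(7,5) (14,5) (14,78/5) (7,44/3)]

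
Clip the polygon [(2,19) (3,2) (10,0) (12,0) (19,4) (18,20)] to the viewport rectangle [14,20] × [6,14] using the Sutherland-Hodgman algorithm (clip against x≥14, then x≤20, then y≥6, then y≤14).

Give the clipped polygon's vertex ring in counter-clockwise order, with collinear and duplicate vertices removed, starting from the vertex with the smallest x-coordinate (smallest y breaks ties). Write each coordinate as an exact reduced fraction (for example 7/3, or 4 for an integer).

Clipped polygon: [(14,6) (151/8,6) (147/8,14) (14,14)]

1. After x ≥ 14: [(14,79/4) (14,8/7) (19,4) (18,20)]
2. After x ≤ 20: [(14,79/4) (14,8/7) (19,4) (18,20)]
3. After y ≥ 6: [(14,79/4) (14,6) (151/8,6) (18,20)]
4. After y ≤ 14: [(14,14) (14,6) (151/8,6) (147/8,14)]
5. Canonical ring: [(14,6) (151/8,6) (147/8,14) (14,14)]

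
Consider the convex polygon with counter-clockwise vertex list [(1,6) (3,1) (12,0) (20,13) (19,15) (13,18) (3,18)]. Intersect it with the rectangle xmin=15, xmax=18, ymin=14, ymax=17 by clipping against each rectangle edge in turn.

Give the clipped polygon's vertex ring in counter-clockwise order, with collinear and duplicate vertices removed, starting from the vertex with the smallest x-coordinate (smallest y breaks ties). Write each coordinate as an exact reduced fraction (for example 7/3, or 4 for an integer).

Clipped polygon: [(15,14) (18,14) (18,31/2) (15,17)]

1. After x ≥ 15: [(15,39/8) (20,13) (19,15) (15,17)]
2. After x ≤ 18: [(15,39/8) (18,39/4) (18,31/2) (15,17)]
3. After y ≥ 14: [(15,14) (18,14) (18,31/2) (15,17)]
4. After y ≤ 17: [(15,14) (18,14) (18,31/2) (15,17)]
5. Canonical ring: [(15,14) (18,14) (18,31/2) (15,17)]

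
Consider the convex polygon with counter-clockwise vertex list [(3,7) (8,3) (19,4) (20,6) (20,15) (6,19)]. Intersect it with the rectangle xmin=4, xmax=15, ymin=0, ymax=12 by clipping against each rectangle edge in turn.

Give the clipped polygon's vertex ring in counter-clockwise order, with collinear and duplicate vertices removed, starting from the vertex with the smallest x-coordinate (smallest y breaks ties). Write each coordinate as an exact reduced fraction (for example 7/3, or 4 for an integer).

Clipped polygon: [(4,31/5) (8,3) (15,40/11) (15,12) (17/4,12) (4,11)]

1. After x ≥ 4: [(4,11) (4,31/5) (8,3) (19,4) (20,6) (20,15) (6,19)]
2. After x ≤ 15: [(4,11) (4,31/5) (8,3) (15,40/11) (15,115/7) (6,19)]
3. After y ≥ 0: [(4,11) (4,31/5) (8,3) (15,40/11) (15,115/7) (6,19)]
4. After y ≤ 12: [(17/4,12) (4,11) (4,31/5) (8,3) (15,40/11) (15,12)]
5. Canonical ring: [(4,31/5) (8,3) (15,40/11) (15,12) (17/4,12) (4,11)]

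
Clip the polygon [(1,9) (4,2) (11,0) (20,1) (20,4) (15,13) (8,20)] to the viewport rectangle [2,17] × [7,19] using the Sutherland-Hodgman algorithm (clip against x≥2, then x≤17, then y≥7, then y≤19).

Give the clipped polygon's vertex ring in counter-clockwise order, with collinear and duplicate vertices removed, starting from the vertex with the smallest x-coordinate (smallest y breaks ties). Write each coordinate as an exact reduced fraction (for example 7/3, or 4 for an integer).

1. After x ≥ 2: [(2,74/7) (2,20/3) (4,2) (11,0) (20,1) (20,4) (15,13) (8,20)]
2. After x ≤ 17: [(2,74/7) (2,20/3) (4,2) (11,0) (17,2/3) (17,47/5) (15,13) (8,20)]
3. After y ≥ 7: [(2,74/7) (2,7) (17,7) (17,47/5) (15,13) (8,20)]
4. After y ≤ 19: [(81/11,19) (2,74/7) (2,7) (17,7) (17,47/5) (15,13) (9,19)]
5. Canonical ring: [(2,7) (17,7) (17,47/5) (15,13) (9,19) (81/11,19) (2,74/7)]

Clipped polygon: [(2,7) (17,7) (17,47/5) (15,13) (9,19) (81/11,19) (2,74/7)]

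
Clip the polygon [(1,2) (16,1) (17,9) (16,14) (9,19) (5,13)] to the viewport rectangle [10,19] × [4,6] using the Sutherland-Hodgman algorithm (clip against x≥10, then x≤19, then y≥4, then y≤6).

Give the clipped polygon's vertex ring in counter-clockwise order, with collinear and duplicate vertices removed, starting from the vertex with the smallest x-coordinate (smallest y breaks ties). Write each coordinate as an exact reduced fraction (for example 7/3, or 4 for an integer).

1. After x ≥ 10: [(10,7/5) (16,1) (17,9) (16,14) (10,128/7)]
2. After x ≤ 19: [(10,7/5) (16,1) (17,9) (16,14) (10,128/7)]
3. After y ≥ 4: [(10,4) (131/8,4) (17,9) (16,14) (10,128/7)]
4. After y ≤ 6: [(10,6) (10,4) (131/8,4) (133/8,6)]
5. Canonical ring: [(10,4) (131/8,4) (133/8,6) (10,6)]

Clipped polygon: [(10,4) (131/8,4) (133/8,6) (10,6)]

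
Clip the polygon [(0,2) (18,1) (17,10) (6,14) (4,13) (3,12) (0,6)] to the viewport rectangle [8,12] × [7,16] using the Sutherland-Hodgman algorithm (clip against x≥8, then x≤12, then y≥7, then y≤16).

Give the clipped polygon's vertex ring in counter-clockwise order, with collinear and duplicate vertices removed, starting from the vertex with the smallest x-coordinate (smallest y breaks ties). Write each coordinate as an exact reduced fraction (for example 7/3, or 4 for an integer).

Clipped polygon: [(8,7) (12,7) (12,130/11) (8,146/11)]

1. After x ≥ 8: [(8,14/9) (18,1) (17,10) (8,146/11)]
2. After x ≤ 12: [(8,14/9) (12,4/3) (12,130/11) (8,146/11)]
3. After y ≥ 7: [(8,7) (12,7) (12,130/11) (8,146/11)]
4. After y ≤ 16: [(8,7) (12,7) (12,130/11) (8,146/11)]
5. Canonical ring: [(8,7) (12,7) (12,130/11) (8,146/11)]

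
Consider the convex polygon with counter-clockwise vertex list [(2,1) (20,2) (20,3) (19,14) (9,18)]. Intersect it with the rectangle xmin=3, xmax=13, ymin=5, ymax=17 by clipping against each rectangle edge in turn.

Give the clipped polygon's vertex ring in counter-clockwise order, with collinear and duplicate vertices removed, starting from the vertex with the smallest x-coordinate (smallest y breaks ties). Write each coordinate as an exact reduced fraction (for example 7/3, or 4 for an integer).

Clipped polygon: [(62/17,5) (13,5) (13,82/5) (23/2,17) (146/17,17)]

1. After x ≥ 3: [(3,24/7) (3,19/18) (20,2) (20,3) (19,14) (9,18)]
2. After x ≤ 13: [(3,24/7) (3,19/18) (13,29/18) (13,82/5) (9,18)]
3. After y ≥ 5: [(62/17,5) (13,5) (13,82/5) (9,18)]
4. After y ≤ 17: [(146/17,17) (62/17,5) (13,5) (13,82/5) (23/2,17)]
5. Canonical ring: [(62/17,5) (13,5) (13,82/5) (23/2,17) (146/17,17)]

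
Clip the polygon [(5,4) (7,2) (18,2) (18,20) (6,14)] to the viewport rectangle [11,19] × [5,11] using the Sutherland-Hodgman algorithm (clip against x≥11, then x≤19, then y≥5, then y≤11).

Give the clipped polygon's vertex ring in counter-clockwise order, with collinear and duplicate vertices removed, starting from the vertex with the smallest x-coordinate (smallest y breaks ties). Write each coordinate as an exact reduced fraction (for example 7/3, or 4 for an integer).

1. After x ≥ 11: [(11,2) (18,2) (18,20) (11,33/2)]
2. After x ≤ 19: [(11,2) (18,2) (18,20) (11,33/2)]
3. After y ≥ 5: [(11,5) (18,5) (18,20) (11,33/2)]
4. After y ≤ 11: [(11,11) (11,5) (18,5) (18,11)]
5. Canonical ring: [(11,5) (18,5) (18,11) (11,11)]

Clipped polygon: [(11,5) (18,5) (18,11) (11,11)]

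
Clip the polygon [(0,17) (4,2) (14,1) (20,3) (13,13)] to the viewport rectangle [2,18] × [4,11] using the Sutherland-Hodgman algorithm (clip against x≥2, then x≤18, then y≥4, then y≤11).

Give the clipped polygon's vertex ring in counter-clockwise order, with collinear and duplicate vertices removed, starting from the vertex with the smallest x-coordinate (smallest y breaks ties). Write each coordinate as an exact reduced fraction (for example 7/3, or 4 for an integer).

1. After x ≥ 2: [(2,213/13) (2,19/2) (4,2) (14,1) (20,3) (13,13)]
2. After x ≤ 18: [(2,213/13) (2,19/2) (4,2) (14,1) (18,7/3) (18,41/7) (13,13)]
3. After y ≥ 4: [(2,213/13) (2,19/2) (52/15,4) (18,4) (18,41/7) (13,13)]
4. After y ≤ 11: [(2,11) (2,19/2) (52/15,4) (18,4) (18,41/7) (72/5,11)]
5. Canonical ring: [(2,19/2) (52/15,4) (18,4) (18,41/7) (72/5,11) (2,11)]

Clipped polygon: [(2,19/2) (52/15,4) (18,4) (18,41/7) (72/5,11) (2,11)]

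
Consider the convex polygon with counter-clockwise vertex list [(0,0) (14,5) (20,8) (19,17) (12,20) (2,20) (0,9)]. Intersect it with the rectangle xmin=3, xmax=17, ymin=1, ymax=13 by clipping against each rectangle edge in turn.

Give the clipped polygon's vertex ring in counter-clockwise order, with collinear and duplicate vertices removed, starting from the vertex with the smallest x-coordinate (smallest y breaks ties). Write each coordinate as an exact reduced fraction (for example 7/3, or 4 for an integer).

Clipped polygon: [(3,15/14) (14,5) (17,13/2) (17,13) (3,13)]

1. After x ≥ 3: [(3,15/14) (14,5) (20,8) (19,17) (12,20) (3,20)]
2. After x ≤ 17: [(3,15/14) (14,5) (17,13/2) (17,125/7) (12,20) (3,20)]
3. After y ≥ 1: [(3,15/14) (14,5) (17,13/2) (17,125/7) (12,20) (3,20)]
4. After y ≤ 13: [(3,13) (3,15/14) (14,5) (17,13/2) (17,13)]
5. Canonical ring: [(3,15/14) (14,5) (17,13/2) (17,13) (3,13)]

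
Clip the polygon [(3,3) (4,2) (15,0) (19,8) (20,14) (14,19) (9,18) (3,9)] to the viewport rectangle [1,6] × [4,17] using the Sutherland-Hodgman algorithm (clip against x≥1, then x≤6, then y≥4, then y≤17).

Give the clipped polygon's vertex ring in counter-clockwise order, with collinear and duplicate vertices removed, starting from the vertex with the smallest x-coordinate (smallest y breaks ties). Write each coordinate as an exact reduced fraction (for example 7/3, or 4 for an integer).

Clipped polygon: [(3,4) (6,4) (6,27/2) (3,9)]

1. After x ≥ 1: [(3,3) (4,2) (15,0) (19,8) (20,14) (14,19) (9,18) (3,9)]
2. After x ≤ 6: [(3,3) (4,2) (6,18/11) (6,27/2) (3,9)]
3. After y ≥ 4: [(3,4) (6,4) (6,27/2) (3,9)]
4. After y ≤ 17: [(3,4) (6,4) (6,27/2) (3,9)]
5. Canonical ring: [(3,4) (6,4) (6,27/2) (3,9)]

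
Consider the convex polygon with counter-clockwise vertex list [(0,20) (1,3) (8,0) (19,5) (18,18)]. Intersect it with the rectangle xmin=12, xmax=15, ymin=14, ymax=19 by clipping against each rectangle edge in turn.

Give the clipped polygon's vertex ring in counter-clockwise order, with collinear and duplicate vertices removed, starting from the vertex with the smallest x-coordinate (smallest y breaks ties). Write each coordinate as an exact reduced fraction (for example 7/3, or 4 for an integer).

1. After x ≥ 12: [(12,56/3) (12,20/11) (19,5) (18,18)]
2. After x ≤ 15: [(15,55/3) (12,56/3) (12,20/11) (15,35/11)]
3. After y ≥ 14: [(15,14) (15,55/3) (12,56/3) (12,14)]
4. After y ≤ 19: [(15,14) (15,55/3) (12,56/3) (12,14)]
5. Canonical ring: [(12,14) (15,14) (15,55/3) (12,56/3)]

Clipped polygon: [(12,14) (15,14) (15,55/3) (12,56/3)]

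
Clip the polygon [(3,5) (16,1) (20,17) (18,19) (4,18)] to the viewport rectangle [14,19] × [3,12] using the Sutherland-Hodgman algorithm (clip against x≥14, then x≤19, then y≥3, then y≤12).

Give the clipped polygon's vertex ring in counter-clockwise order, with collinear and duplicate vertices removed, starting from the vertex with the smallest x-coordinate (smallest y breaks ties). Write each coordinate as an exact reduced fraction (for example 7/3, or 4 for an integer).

1. After x ≥ 14: [(14,21/13) (16,1) (20,17) (18,19) (14,131/7)]
2. After x ≤ 19: [(14,21/13) (16,1) (19,13) (19,18) (18,19) (14,131/7)]
3. After y ≥ 3: [(14,3) (33/2,3) (19,13) (19,18) (18,19) (14,131/7)]
4. After y ≤ 12: [(14,12) (14,3) (33/2,3) (75/4,12)]
5. Canonical ring: [(14,3) (33/2,3) (75/4,12) (14,12)]

Clipped polygon: [(14,3) (33/2,3) (75/4,12) (14,12)]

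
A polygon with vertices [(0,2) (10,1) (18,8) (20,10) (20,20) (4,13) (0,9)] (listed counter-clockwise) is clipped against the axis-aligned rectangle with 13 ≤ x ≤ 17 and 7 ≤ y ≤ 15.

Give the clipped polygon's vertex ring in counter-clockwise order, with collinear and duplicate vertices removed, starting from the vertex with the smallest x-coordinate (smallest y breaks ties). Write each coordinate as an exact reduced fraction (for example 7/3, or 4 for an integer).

Clipped polygon: [(13,7) (118/7,7) (17,57/8) (17,15) (13,15)]

1. After x ≥ 13: [(13,29/8) (18,8) (20,10) (20,20) (13,271/16)]
2. After x ≤ 17: [(13,29/8) (17,57/8) (17,299/16) (13,271/16)]
3. After y ≥ 7: [(13,7) (118/7,7) (17,57/8) (17,299/16) (13,271/16)]
4. After y ≤ 15: [(13,15) (13,7) (118/7,7) (17,57/8) (17,15)]
5. Canonical ring: [(13,7) (118/7,7) (17,57/8) (17,15) (13,15)]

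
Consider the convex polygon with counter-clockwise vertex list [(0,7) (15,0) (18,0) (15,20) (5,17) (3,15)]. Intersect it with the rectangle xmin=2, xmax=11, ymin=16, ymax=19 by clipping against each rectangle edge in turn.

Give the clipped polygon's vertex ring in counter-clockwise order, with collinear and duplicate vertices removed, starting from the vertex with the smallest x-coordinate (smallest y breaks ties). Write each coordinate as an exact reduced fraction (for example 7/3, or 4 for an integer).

1. After x ≥ 2: [(2,37/3) (2,91/15) (15,0) (18,0) (15,20) (5,17) (3,15)]
2. After x ≤ 11: [(2,37/3) (2,91/15) (11,28/15) (11,94/5) (5,17) (3,15)]
3. After y ≥ 16: [(11,16) (11,94/5) (5,17) (4,16)]
4. After y ≤ 19: [(11,16) (11,94/5) (5,17) (4,16)]
5. Canonical ring: [(4,16) (11,16) (11,94/5) (5,17)]

Clipped polygon: [(4,16) (11,16) (11,94/5) (5,17)]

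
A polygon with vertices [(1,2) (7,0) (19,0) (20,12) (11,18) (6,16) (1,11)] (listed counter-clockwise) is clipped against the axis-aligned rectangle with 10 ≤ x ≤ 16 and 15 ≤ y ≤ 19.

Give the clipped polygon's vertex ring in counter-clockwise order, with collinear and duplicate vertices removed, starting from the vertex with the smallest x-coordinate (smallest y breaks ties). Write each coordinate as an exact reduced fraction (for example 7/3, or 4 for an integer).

1. After x ≥ 10: [(10,0) (19,0) (20,12) (11,18) (10,88/5)]
2. After x ≤ 16: [(10,0) (16,0) (16,44/3) (11,18) (10,88/5)]
3. After y ≥ 15: [(10,15) (31/2,15) (11,18) (10,88/5)]
4. After y ≤ 19: [(10,15) (31/2,15) (11,18) (10,88/5)]
5. Canonical ring: [(10,15) (31/2,15) (11,18) (10,88/5)]

Clipped polygon: [(10,15) (31/2,15) (11,18) (10,88/5)]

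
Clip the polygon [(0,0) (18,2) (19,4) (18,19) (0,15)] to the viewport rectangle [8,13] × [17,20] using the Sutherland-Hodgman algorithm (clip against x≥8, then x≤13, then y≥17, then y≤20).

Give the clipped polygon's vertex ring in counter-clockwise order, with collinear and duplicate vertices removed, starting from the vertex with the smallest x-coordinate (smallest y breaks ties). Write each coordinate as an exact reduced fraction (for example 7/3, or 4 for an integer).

Clipped polygon: [(9,17) (13,17) (13,161/9)]

1. After x ≥ 8: [(8,8/9) (18,2) (19,4) (18,19) (8,151/9)]
2. After x ≤ 13: [(8,8/9) (13,13/9) (13,161/9) (8,151/9)]
3. After y ≥ 17: [(13,17) (13,161/9) (9,17)]
4. After y ≤ 20: [(13,17) (13,161/9) (9,17)]
5. Canonical ring: [(9,17) (13,17) (13,161/9)]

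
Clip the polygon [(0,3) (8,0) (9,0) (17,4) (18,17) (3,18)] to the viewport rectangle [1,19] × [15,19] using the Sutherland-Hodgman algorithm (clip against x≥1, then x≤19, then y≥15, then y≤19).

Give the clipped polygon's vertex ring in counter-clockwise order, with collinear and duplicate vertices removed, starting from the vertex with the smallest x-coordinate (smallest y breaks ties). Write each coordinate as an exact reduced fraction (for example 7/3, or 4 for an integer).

Clipped polygon: [(12/5,15) (232/13,15) (18,17) (3,18)]

1. After x ≥ 1: [(1,8) (1,21/8) (8,0) (9,0) (17,4) (18,17) (3,18)]
2. After x ≤ 19: [(1,8) (1,21/8) (8,0) (9,0) (17,4) (18,17) (3,18)]
3. After y ≥ 15: [(12/5,15) (232/13,15) (18,17) (3,18)]
4. After y ≤ 19: [(12/5,15) (232/13,15) (18,17) (3,18)]
5. Canonical ring: [(12/5,15) (232/13,15) (18,17) (3,18)]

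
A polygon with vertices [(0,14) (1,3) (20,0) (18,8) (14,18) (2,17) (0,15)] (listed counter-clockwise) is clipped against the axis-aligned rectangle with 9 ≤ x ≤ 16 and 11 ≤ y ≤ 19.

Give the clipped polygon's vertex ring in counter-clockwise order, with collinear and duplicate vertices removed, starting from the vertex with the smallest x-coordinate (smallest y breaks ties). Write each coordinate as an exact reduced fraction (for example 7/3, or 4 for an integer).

1. After x ≥ 9: [(9,33/19) (20,0) (18,8) (14,18) (9,211/12)]
2. After x ≤ 16: [(9,33/19) (16,12/19) (16,13) (14,18) (9,211/12)]
3. After y ≥ 11: [(9,11) (16,11) (16,13) (14,18) (9,211/12)]
4. After y ≤ 19: [(9,11) (16,11) (16,13) (14,18) (9,211/12)]
5. Canonical ring: [(9,11) (16,11) (16,13) (14,18) (9,211/12)]

Clipped polygon: [(9,11) (16,11) (16,13) (14,18) (9,211/12)]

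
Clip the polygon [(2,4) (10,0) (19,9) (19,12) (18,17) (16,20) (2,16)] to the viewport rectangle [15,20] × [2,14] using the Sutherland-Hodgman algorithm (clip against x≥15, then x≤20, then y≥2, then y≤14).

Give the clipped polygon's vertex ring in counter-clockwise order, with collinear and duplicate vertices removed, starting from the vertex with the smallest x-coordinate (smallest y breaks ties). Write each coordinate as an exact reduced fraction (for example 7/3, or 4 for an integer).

Clipped polygon: [(15,5) (19,9) (19,12) (93/5,14) (15,14)]

1. After x ≥ 15: [(15,5) (19,9) (19,12) (18,17) (16,20) (15,138/7)]
2. After x ≤ 20: [(15,5) (19,9) (19,12) (18,17) (16,20) (15,138/7)]
3. After y ≥ 2: [(15,5) (19,9) (19,12) (18,17) (16,20) (15,138/7)]
4. After y ≤ 14: [(15,14) (15,5) (19,9) (19,12) (93/5,14)]
5. Canonical ring: [(15,5) (19,9) (19,12) (93/5,14) (15,14)]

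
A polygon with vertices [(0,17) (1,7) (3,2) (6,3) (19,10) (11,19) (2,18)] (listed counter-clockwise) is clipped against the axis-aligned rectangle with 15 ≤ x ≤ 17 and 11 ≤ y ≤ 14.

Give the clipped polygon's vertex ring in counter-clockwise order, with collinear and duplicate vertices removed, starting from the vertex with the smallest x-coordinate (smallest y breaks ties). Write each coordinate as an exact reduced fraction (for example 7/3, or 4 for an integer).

1. After x ≥ 15: [(15,102/13) (19,10) (15,29/2)]
2. After x ≤ 17: [(15,102/13) (17,116/13) (17,49/4) (15,29/2)]
3. After y ≥ 11: [(15,11) (17,11) (17,49/4) (15,29/2)]
4. After y ≤ 14: [(15,14) (15,11) (17,11) (17,49/4) (139/9,14)]
5. Canonical ring: [(15,11) (17,11) (17,49/4) (139/9,14) (15,14)]

Clipped polygon: [(15,11) (17,11) (17,49/4) (139/9,14) (15,14)]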